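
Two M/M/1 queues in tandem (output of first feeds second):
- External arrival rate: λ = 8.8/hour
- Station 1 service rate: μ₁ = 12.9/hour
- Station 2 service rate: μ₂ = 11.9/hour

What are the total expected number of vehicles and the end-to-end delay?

By Jackson's theorem, each station behaves as independent M/M/1.
Station 1: ρ₁ = 8.8/12.9 = 0.6822, L₁ = ρ₁/(1-ρ₁) = λ/(μ₁-λ) = 8.8/4.10 = 2.146341
Station 2: ρ₂ = 8.8/11.9 = 0.7395, L₂ = ρ₂/(1-ρ₂) = λ/(μ₂-λ) = 8.8/3.10 = 2.838710
Total: L = L₁ + L₂ = 2.146341 + 2.838710 = 4.9851
W = L/λ = 4.9851/8.8 = 0.5665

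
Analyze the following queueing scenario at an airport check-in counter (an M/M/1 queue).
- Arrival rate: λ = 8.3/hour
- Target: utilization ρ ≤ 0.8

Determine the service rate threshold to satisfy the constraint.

ρ = λ/μ, so μ = λ/ρ
μ ≥ 8.3/0.8 = 10.3750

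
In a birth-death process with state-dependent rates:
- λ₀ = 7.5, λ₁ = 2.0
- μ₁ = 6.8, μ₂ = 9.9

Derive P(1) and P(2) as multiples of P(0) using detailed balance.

Balance equations:
State 0: λ₀P₀ = μ₁P₁ → P₁ = (λ₀/μ₁)P₀ = (7.5/6.8)P₀ = 1.1029P₀
State 1: P₂ = (λ₀λ₁)/(μ₁μ₂)P₀ = (7.5×2.0)/(6.8×9.9)P₀ = 0.2228P₀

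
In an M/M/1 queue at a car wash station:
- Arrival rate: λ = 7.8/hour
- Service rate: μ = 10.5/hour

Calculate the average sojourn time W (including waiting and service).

First, compute utilization: ρ = λ/μ = 7.8/10.5 = 0.7429
For M/M/1: W = 1/(μ-λ)
W = 1/(10.5-7.8) = 1/2.70
W = 0.3704 hours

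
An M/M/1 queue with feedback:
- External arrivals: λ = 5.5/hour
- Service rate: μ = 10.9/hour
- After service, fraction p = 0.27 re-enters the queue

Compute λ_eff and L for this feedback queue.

Effective arrival rate: λ_eff = λ/(1-p) = 5.5/(1-0.27) = 5.5/0.73 = 7.534247
ρ = λ_eff/μ = 7.534247/10.9 = 0.691215
L = ρ/(1-ρ) = 0.691215/(1-0.691215) = 2.2385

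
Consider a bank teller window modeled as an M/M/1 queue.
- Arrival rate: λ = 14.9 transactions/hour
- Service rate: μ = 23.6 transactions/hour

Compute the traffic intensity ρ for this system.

Server utilization: ρ = λ/μ
ρ = 14.9/23.6 = 0.6314
The server is busy 63.14% of the time.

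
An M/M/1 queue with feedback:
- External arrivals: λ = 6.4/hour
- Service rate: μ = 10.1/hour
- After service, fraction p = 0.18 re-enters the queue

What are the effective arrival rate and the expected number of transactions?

Effective arrival rate: λ_eff = λ/(1-p) = 6.4/(1-0.18) = 6.4/0.82 = 7.8049
ρ = λ_eff/μ = 7.8049/10.1 = 0.77276
L = ρ/(1-ρ) = 0.77276/(1-0.77276) = 3.4006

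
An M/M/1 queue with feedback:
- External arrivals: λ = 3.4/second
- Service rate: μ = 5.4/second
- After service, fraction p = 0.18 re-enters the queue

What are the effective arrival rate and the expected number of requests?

Effective arrival rate: λ_eff = λ/(1-p) = 3.4/(1-0.18) = 3.4/0.82 = 4.14634
ρ = λ_eff/μ = 4.14634/5.4 = 0.76784
L = ρ/(1-ρ) = 0.76784/(1-0.76784) = 3.3074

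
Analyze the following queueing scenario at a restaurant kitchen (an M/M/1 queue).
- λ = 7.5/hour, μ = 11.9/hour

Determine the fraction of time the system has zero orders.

ρ = λ/μ = 7.5/11.9 = 0.6303
P(0) = 1 - ρ = 1 - 0.6303 = 0.3697
The server is idle 36.97% of the time.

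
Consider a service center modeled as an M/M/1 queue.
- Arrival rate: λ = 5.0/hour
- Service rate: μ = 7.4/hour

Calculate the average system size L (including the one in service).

ρ = λ/μ = 5.0/7.4 = 0.6757
For M/M/1: L = λ/(μ-λ)
L = 5.0/(7.4-5.0) = 5.0/2.40
L = 2.0833 customers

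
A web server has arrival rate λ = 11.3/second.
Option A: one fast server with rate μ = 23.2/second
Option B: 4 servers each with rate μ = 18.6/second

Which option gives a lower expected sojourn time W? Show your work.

Option A: single server μ = 23.2 (M/M/1)
  ρ_A = 11.3/23.2 = 0.4871
  W_A = 1/(μ-λ) = 1/(23.2-11.3) = 1/11.90 = 0.08403

Option B: 4 servers μ = 18.6 (M/M/4)
  ρ_B = λ/(cμ) = 11.3/(4×18.6) = 0.1519
  Offered load a = λ/μ = cρ = 11.3/18.6 = 0.6075
  P₀ = [ Σₙ₌₀^3 aⁿ/n! + a^4/(4!(1-ρ)) ]⁻¹
  Σ = a^0/0! + a^1/1! + a^2/2! + a^3/3! = 1.0000 + 0.6075 + 0.1845 + 0.03737 = 1.8294
  a^4/(4!(1-ρ)) = 0.13623/(24 × 0.84812) = 0.006693
  P₀ = 1/(1.8294 + 0.006693) = 0.5446
  Lq = P₀·a^4·ρ / (4!(1-ρ)²) = 0.5446 × 0.1362 × 0.1519 / (24 × 0.7193) = 0.0006527
  Wq_B = Lq/λ = 0.0006527/11.3 = 0.00005776
  W_B = Wq_B + 1/μ = 0.00005776 + 0.05376 = 0.05382

Since W_B = 0.05382 < W_A = 0.08403, Option B (multiple servers) has the shorter time in system.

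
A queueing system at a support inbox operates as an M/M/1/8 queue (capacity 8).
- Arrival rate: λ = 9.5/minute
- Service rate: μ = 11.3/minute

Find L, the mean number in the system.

ρ = λ/μ = 9.5/11.3 = 0.840708
P₀ = (1-ρ)/(1-ρ^(K+1)) = (1-0.840708)/(1-0.840708^9) = 0.1593/0.7902 = 0.2016
P_K = P₀×ρ^K = 0.201585 × 0.840708^8 = 0.201585 × 0.249552 = 0.05031
L = ρ[1 - (K+1)ρ^K + Kρ^(K+1)] / [(1-ρ)(1-ρ^(K+1))]
L = 0.840708 × (1 - 9×0.2495522 + 8×0.2098005) / ((1 - 0.840708) × (1 - 0.2098005)) = 2.8882 emails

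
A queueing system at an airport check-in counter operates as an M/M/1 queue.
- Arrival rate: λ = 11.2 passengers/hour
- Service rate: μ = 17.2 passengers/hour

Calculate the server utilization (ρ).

Server utilization: ρ = λ/μ
ρ = 11.2/17.2 = 0.6512
The server is busy 65.12% of the time.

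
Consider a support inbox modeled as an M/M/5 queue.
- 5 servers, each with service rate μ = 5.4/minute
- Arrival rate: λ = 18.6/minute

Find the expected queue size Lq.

Traffic intensity: ρ = λ/(cμ) = 18.6/(5×5.4) = 0.6889
Since ρ = 0.6889 < 1, system is stable.
Offered load a = λ/μ = cρ = 18.6/5.4 = 3.4444
P₀ = [ Σₙ₌₀^4 aⁿ/n! + a^5/(5!(1-ρ)) ]⁻¹
Σ = a^0/0! + a^1/1! + a^2/2! + a^3/3! + a^4/4! = 1.0000 + 3.4444 + 5.9321 + 6.8109 + 5.8650 = 23.0524
a^5/(5!(1-ρ)) = 484.8372/(120 × 0.311111) = 12.9867
P₀ = 1/(23.0524 + 12.9867) = 0.02775
Lq = P₀·a^5·ρ / (5!(1-ρ)²) = 0.027748 × 484.8372 × 0.68889 / (120 × 0.096790) = 0.7979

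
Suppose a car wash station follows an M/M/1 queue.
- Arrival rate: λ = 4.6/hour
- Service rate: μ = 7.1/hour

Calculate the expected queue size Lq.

ρ = λ/μ = 4.6/7.1 = 0.6479
For M/M/1: Lq = λ²/(μ(μ-λ))
Lq = 21.16/(7.1 × 2.50)
Lq = 1.1921 cars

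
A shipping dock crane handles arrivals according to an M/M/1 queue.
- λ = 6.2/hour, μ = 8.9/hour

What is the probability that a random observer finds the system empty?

ρ = λ/μ = 6.2/8.9 = 0.6966
P(0) = 1 - ρ = 1 - 0.6966 = 0.3034
The server is idle 30.34% of the time.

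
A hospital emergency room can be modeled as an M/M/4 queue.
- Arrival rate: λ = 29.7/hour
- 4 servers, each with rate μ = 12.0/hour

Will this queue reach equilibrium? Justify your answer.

Stability requires ρ = λ/(cμ) < 1
ρ = 29.7/(4 × 12.0) = 29.7/48.00 = 0.6188
Since 0.6188 < 1, the system is STABLE.
The servers are busy 61.88% of the time.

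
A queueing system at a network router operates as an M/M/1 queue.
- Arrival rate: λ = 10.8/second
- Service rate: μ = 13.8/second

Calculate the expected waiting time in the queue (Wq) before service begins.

First, compute utilization: ρ = λ/μ = 10.8/13.8 = 0.7826
For M/M/1: Wq = λ/(μ(μ-λ))
Wq = 10.8/(13.8 × (13.8-10.8))
Wq = 10.8/(13.8 × 3.00)
Wq = 0.2609 seconds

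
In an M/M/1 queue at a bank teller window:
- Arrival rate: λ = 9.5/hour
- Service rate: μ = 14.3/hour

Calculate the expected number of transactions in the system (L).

ρ = λ/μ = 9.5/14.3 = 0.6643
For M/M/1: L = λ/(μ-λ)
L = 9.5/(14.3-9.5) = 9.5/4.80
L = 1.9792 transactions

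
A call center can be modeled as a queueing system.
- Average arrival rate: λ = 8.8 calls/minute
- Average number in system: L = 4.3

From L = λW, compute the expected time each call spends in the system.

Little's Law: L = λW, so W = L/λ
W = 4.3/8.8 = 0.4886 minutes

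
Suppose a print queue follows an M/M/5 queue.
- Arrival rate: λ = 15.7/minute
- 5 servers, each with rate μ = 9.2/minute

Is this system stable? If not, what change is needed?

Stability requires ρ = λ/(cμ) < 1
ρ = 15.7/(5 × 9.2) = 15.7/46.00 = 0.3413
Since 0.3413 < 1, the system is STABLE.
The servers are busy 34.13% of the time.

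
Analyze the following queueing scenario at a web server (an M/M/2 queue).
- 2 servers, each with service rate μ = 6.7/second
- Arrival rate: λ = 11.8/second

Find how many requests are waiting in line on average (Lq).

Traffic intensity: ρ = λ/(cμ) = 11.8/(2×6.7) = 0.8806
Since ρ = 0.8806 < 1, system is stable.
Offered load a = λ/μ = cρ = 11.8/6.7 = 1.7612
P₀ = [ Σₙ₌₀^1 aⁿ/n! + a^2/(2!(1-ρ)) ]⁻¹
Σ = a^0/0! + a^1/1! = 1.0000 + 1.7612 = 2.7612
a^2/(2!(1-ρ)) = 3.10180/(2 × 0.119403) = 12.9888
P₀ = 1/(2.7612 + 12.9888) = 0.06349
Lq = P₀·a^2·ρ / (2!(1-ρ)²) = 0.063492 × 3.1018 × 0.88060 / (2 × 0.014257) = 6.0821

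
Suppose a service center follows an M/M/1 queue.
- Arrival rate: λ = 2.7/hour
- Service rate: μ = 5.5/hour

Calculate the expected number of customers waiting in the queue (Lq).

ρ = λ/μ = 2.7/5.5 = 0.4909
For M/M/1: Lq = λ²/(μ(μ-λ))
Lq = 7.29/(5.5 × 2.80)
Lq = 0.4734 customers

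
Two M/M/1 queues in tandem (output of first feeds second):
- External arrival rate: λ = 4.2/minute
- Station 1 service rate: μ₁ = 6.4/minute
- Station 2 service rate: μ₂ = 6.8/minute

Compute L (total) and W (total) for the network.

By Jackson's theorem, each station behaves as independent M/M/1.
Station 1: ρ₁ = 4.2/6.4 = 0.6562, L₁ = ρ₁/(1-ρ₁) = λ/(μ₁-λ) = 4.2/2.20 = 1.9091
Station 2: ρ₂ = 4.2/6.8 = 0.6176, L₂ = ρ₂/(1-ρ₂) = λ/(μ₂-λ) = 4.2/2.60 = 1.6154
Total: L = L₁ + L₂ = 1.9091 + 1.6154 = 3.5245
W = L/λ = 3.5245/4.2 = 0.8392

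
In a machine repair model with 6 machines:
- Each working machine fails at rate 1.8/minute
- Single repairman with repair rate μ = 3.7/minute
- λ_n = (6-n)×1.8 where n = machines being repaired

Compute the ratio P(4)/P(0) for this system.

P(4)/P(0) = ∏_{i=0}^{4-1} λ_i/μ_{i+1}
= (6-0)×1.8/3.7 × (6-1)×1.8/3.7 × (6-2)×1.8/3.7 × (6-3)×1.8/3.7
= 20.1644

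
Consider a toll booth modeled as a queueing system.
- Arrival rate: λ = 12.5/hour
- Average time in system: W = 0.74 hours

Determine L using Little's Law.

Little's Law: L = λW
L = 12.5 × 0.74 = 9.2500 vehicles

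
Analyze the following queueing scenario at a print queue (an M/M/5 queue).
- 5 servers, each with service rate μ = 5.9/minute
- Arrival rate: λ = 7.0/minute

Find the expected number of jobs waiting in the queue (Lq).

Traffic intensity: ρ = λ/(cμ) = 7.0/(5×5.9) = 0.2373
Since ρ = 0.2373 < 1, system is stable.
Offered load a = λ/μ = cρ = 7.0/5.9 = 1.1864
P₀ = [ Σₙ₌₀^4 aⁿ/n! + a^5/(5!(1-ρ)) ]⁻¹
Σ = a^0/0! + a^1/1! + a^2/2! + a^3/3! + a^4/4! = 1.00000 + 1.18644 + 0.703821 + 0.278347 + 0.0825606 = 3.2512
a^5/(5!(1-ρ)) = 2.3509/(120 × 0.7627) = 0.02569
P₀ = 1/(3.2512 + 0.02569) = 0.3052
Lq = P₀·a^5·ρ / (5!(1-ρ)²) = 0.3052 × 2.3509 × 0.2373 / (120 × 0.5817) = 0.002439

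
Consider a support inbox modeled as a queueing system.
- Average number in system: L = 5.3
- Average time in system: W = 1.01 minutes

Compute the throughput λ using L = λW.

Little's Law: L = λW, so λ = L/W
λ = 5.3/1.01 = 5.2475 emails/minute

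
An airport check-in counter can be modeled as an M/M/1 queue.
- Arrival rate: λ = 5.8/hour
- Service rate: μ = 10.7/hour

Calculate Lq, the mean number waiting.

ρ = λ/μ = 5.8/10.7 = 0.5421
For M/M/1: Lq = λ²/(μ(μ-λ))
Lq = 33.64/(10.7 × 4.90)
Lq = 0.6416 passengers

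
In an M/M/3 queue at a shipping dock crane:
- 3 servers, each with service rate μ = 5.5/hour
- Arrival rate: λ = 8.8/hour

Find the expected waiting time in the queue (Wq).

Traffic intensity: ρ = λ/(cμ) = 8.8/(3×5.5) = 0.5333
Since ρ = 0.5333 < 1, system is stable.
Offered load a = λ/μ = cρ = 8.8/5.5 = 1.6000
P₀ = [ Σₙ₌₀^2 aⁿ/n! + a^3/(3!(1-ρ)) ]⁻¹
Σ = a^0/0! + a^1/1! + a^2/2! = 1.0000 + 1.6000 + 1.2800 = 3.8800
a^3/(3!(1-ρ)) = 4.09600/(6 × 0.466667) = 1.4629
P₀ = 1/(3.8800 + 1.4629) = 0.1872
Lq = P₀·a^3·ρ / (3!(1-ρ)²) = 0.1872 × 4.0960 × 0.5333 / (6 × 0.2178) = 0.3129
Wq = Lq/λ = 0.3129/8.8 = 0.03556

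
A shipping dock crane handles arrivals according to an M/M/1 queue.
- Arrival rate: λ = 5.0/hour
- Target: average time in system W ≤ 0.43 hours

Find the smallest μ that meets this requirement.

For M/M/1: W = 1/(μ-λ)
Need W ≤ 0.43, so 1/(μ-λ) ≤ 0.43
μ - λ ≥ 1/0.43 = 2.3256
μ ≥ 5.0 + 2.3256 = 7.3256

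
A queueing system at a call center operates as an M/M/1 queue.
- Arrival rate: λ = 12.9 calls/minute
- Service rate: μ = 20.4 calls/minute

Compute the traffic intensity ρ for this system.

Server utilization: ρ = λ/μ
ρ = 12.9/20.4 = 0.6324
The server is busy 63.24% of the time.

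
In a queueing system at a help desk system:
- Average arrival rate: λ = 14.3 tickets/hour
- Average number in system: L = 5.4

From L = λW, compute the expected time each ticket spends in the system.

Little's Law: L = λW, so W = L/λ
W = 5.4/14.3 = 0.3776 hours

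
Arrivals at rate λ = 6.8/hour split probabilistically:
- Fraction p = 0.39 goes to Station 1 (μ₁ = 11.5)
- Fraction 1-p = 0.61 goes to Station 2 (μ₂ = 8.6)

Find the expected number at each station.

Effective rates: λ₁ = 6.8×0.39 = 2.652, λ₂ = 6.8×0.61 = 4.148
Station 1: ρ₁ = 2.652/11.5 = 0.2306, L₁ = ρ₁/(1-ρ₁) = 0.2306/(1-0.2306) = 0.2997
Station 2: ρ₂ = 4.148/8.6 = 0.48233, L₂ = ρ₂/(1-ρ₂) = 0.48233/(1-0.48233) = 0.9317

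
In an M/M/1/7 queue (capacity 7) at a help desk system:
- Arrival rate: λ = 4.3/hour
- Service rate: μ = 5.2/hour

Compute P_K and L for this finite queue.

ρ = λ/μ = 4.3/5.2 = 0.826923
P₀ = (1-ρ)/(1-ρ^(K+1)) = (1-0.826923)/(1-0.826923^8) = 0.1731/0.7814 = 0.2215
P_K = P₀×ρ^K = 0.22151 × 0.826923^7 = 0.22151 × 0.26440 = 0.05857
Blocking probability P_7 = 0.05857 (5.86%)
L = ρ[1 - (K+1)ρ^K + Kρ^(K+1)] / [(1-ρ)(1-ρ^(K+1))]
L = 0.826923 × (1 - 8×0.26440 + 7×0.21864) / ((1 - 0.826923) × (1 - 0.21864)) = 2.5393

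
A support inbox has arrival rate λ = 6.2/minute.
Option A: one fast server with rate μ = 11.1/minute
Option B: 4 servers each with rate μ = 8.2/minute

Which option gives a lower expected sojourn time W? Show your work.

Option A: single server μ = 11.1 (M/M/1)
  ρ_A = 6.2/11.1 = 0.5586
  W_A = 1/(μ-λ) = 1/(11.1-6.2) = 1/4.90 = 0.2041

Option B: 4 servers μ = 8.2 (M/M/4)
  ρ_B = λ/(cμ) = 6.2/(4×8.2) = 0.1890
  Offered load a = λ/μ = cρ = 6.2/8.2 = 0.7561
  P₀ = [ Σₙ₌₀^3 aⁿ/n! + a^4/(4!(1-ρ)) ]⁻¹
  Σ = a^0/0! + a^1/1! + a^2/2! + a^3/3! = 1.0000 + 0.75610 + 0.28584 + 0.072041 = 2.1140
  a^4/(4!(1-ρ)) = 0.3268/(24 × 0.8110) = 0.01679
  P₀ = 1/(2.1140 + 0.01679) = 0.4693
  Lq = P₀·a^4·ρ / (4!(1-ρ)²) = 0.46931 × 0.32682 × 0.18902 / (24 × 0.65768) = 0.001837
  Wq_B = Lq/λ = 0.0018368/6.2 = 0.00029626
  W_B = Wq_B + 1/μ = 0.00029626 + 0.12195 = 0.1222

Since W_B = 0.1222 < W_A = 0.2041, Option B (multiple servers) has the shorter time in system.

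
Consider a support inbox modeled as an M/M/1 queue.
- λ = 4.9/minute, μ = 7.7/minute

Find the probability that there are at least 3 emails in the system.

ρ = λ/μ = 4.9/7.7 = 0.6364
P(N ≥ n) = ρⁿ
P(N ≥ 3) = 0.6364^3
P(N ≥ 3) = 0.2577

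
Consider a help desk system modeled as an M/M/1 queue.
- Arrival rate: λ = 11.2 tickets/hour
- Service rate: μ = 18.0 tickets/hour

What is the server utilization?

Server utilization: ρ = λ/μ
ρ = 11.2/18.0 = 0.6222
The server is busy 62.22% of the time.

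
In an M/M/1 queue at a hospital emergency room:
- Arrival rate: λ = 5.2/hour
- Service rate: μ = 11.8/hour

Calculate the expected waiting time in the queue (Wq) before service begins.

First, compute utilization: ρ = λ/μ = 5.2/11.8 = 0.4407
For M/M/1: Wq = λ/(μ(μ-λ))
Wq = 5.2/(11.8 × (11.8-5.2))
Wq = 5.2/(11.8 × 6.60)
Wq = 0.06677 hours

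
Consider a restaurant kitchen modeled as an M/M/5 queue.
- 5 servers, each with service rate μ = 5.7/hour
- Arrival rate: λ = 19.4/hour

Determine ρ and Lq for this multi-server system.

Traffic intensity: ρ = λ/(cμ) = 19.4/(5×5.7) = 0.6807
Since ρ = 0.6807 < 1, system is stable.
Offered load a = λ/μ = cρ = 19.4/5.7 = 3.4035
P₀ = [ Σₙ₌₀^4 aⁿ/n! + a^5/(5!(1-ρ)) ]⁻¹
Σ = a^0/0! + a^1/1! + a^2/2! + a^3/3! + a^4/4! = 1.0000 + 3.4035 + 5.7919 + 6.5710 + 5.5911 = 22.3575
a^5/(5!(1-ρ)) = 456.7035/(120 × 0.319298) = 11.9195
P₀ = 1/(22.3575 + 11.9195) = 0.02917
Lq = P₀·a^5·ρ / (5!(1-ρ)²) = 0.029174 × 456.7035 × 0.68070 / (120 × 0.10195) = 0.7413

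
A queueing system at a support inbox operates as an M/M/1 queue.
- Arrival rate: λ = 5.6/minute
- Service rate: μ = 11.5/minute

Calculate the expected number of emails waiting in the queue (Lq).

ρ = λ/μ = 5.6/11.5 = 0.4870
For M/M/1: Lq = λ²/(μ(μ-λ))
Lq = 31.36/(11.5 × 5.90)
Lq = 0.4622 emails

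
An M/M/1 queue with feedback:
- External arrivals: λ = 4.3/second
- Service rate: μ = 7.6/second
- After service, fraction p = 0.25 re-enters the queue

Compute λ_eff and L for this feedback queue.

Effective arrival rate: λ_eff = λ/(1-p) = 4.3/(1-0.25) = 4.3/0.75 = 5.73333
ρ = λ_eff/μ = 5.73333/7.6 = 0.754386
L = ρ/(1-ρ) = 0.754386/(1-0.754386) = 3.0714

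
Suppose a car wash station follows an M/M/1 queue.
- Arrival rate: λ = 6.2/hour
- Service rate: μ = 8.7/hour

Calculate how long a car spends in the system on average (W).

First, compute utilization: ρ = λ/μ = 6.2/8.7 = 0.7126
For M/M/1: W = 1/(μ-λ)
W = 1/(8.7-6.2) = 1/2.50
W = 0.4000 hours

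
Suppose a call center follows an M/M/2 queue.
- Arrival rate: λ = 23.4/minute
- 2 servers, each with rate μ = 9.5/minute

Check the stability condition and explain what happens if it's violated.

Stability requires ρ = λ/(cμ) < 1
ρ = 23.4/(2 × 9.5) = 23.4/19.00 = 1.2316
Since 1.2316 ≥ 1, the system is UNSTABLE.
Need c > λ/μ = 23.4/9.5 = 2.46.
Minimum servers needed: c = 3.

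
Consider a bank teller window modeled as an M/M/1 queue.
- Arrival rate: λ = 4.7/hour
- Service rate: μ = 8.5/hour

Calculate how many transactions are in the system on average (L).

ρ = λ/μ = 4.7/8.5 = 0.5529
For M/M/1: L = λ/(μ-λ)
L = 4.7/(8.5-4.7) = 4.7/3.80
L = 1.2368 transactions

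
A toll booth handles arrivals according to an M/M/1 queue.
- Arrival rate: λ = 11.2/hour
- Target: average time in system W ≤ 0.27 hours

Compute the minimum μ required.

For M/M/1: W = 1/(μ-λ)
Need W ≤ 0.27, so 1/(μ-λ) ≤ 0.27
μ - λ ≥ 1/0.27 = 3.7037
μ ≥ 11.2 + 3.7037 = 14.9037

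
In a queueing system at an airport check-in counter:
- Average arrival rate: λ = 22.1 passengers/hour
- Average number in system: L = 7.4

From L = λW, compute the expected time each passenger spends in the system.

Little's Law: L = λW, so W = L/λ
W = 7.4/22.1 = 0.3348 hours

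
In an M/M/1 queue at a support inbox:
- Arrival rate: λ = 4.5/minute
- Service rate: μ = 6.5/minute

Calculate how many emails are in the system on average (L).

ρ = λ/μ = 4.5/6.5 = 0.6923
For M/M/1: L = λ/(μ-λ)
L = 4.5/(6.5-4.5) = 4.5/2.00
L = 2.2500 emails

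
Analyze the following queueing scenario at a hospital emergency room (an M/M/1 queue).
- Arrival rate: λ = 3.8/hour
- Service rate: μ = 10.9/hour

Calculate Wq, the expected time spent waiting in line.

First, compute utilization: ρ = λ/μ = 3.8/10.9 = 0.3486
For M/M/1: Wq = λ/(μ(μ-λ))
Wq = 3.8/(10.9 × (10.9-3.8))
Wq = 3.8/(10.9 × 7.10)
Wq = 0.04910 hours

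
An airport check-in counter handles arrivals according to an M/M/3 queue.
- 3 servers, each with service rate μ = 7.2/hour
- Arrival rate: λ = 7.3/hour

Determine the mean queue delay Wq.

Traffic intensity: ρ = λ/(cμ) = 7.3/(3×7.2) = 0.3380
Since ρ = 0.3380 < 1, system is stable.
Offered load a = λ/μ = cρ = 7.3/7.2 = 1.0139
P₀ = [ Σₙ₌₀^2 aⁿ/n! + a^3/(3!(1-ρ)) ]⁻¹
Σ = a^0/0! + a^1/1! + a^2/2! = 1.0000 + 1.0139 + 0.5140 = 2.5279
a^3/(3!(1-ρ)) = 1.0422/(6 × 0.6620) = 0.2624
P₀ = 1/(2.5279 + 0.2624) = 0.3584
Lq = P₀·a^3·ρ / (3!(1-ρ)²) = 0.35839 × 1.0422 × 0.33796 / (6 × 0.43829) = 0.04800
Wq = Lq/λ = 0.048004/7.3 = 0.006576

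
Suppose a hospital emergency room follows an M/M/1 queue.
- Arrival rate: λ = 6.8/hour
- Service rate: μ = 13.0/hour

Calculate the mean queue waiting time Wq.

First, compute utilization: ρ = λ/μ = 6.8/13.0 = 0.5231
For M/M/1: Wq = λ/(μ(μ-λ))
Wq = 6.8/(13.0 × (13.0-6.8))
Wq = 6.8/(13.0 × 6.20)
Wq = 0.08437 hours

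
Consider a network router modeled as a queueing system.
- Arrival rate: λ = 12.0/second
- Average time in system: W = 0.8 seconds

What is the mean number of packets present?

Little's Law: L = λW
L = 12.0 × 0.8 = 9.6000 packets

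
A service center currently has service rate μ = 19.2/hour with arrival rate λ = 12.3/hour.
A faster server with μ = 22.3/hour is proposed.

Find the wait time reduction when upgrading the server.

System 1: ρ₁ = 12.3/19.2 = 0.6406, W₁ = 1/(19.2-12.3) = 0.14493
System 2: ρ₂ = 12.3/22.3 = 0.5516, W₂ = 1/(22.3-12.3) = 0.10000
Improvement: (W₁-W₂)/W₁ = (0.14493-0.10000)/0.14493 = 31.00%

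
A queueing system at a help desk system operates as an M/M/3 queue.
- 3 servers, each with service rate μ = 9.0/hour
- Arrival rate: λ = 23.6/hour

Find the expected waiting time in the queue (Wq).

Traffic intensity: ρ = λ/(cμ) = 23.6/(3×9.0) = 0.8741
Since ρ = 0.8741 < 1, system is stable.
Offered load a = λ/μ = cρ = 23.6/9.0 = 2.6222
P₀ = [ Σₙ₌₀^2 aⁿ/n! + a^3/(3!(1-ρ)) ]⁻¹
Σ = a^0/0! + a^1/1! + a^2/2! = 1.0000 + 2.6222 + 3.4380 = 7.0602
a^3/(3!(1-ρ)) = 18.0305/(6 × 0.125926) = 23.8639
P₀ = 1/(7.0602 + 23.8639) = 0.03234
Lq = P₀·a^3·ρ / (3!(1-ρ)²) = 0.03233715 × 18.03053 × 0.8740741 / (6 × 0.01585734) = 5.3564
Wq = Lq/λ = 5.3564/23.6 = 0.2270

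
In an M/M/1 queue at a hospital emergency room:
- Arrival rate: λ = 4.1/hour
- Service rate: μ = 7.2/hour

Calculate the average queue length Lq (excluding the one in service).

ρ = λ/μ = 4.1/7.2 = 0.5694
For M/M/1: Lq = λ²/(μ(μ-λ))
Lq = 16.81/(7.2 × 3.10)
Lq = 0.7531 patients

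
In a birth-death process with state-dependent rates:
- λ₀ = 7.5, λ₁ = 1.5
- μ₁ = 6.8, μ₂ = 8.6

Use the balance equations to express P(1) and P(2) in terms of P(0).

Balance equations:
State 0: λ₀P₀ = μ₁P₁ → P₁ = (λ₀/μ₁)P₀ = (7.5/6.8)P₀ = 1.1029P₀
State 1: P₂ = (λ₀λ₁)/(μ₁μ₂)P₀ = (7.5×1.5)/(6.8×8.6)P₀ = 0.1924P₀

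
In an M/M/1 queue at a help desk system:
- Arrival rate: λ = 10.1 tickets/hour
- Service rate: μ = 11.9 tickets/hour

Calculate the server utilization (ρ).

Server utilization: ρ = λ/μ
ρ = 10.1/11.9 = 0.8487
The server is busy 84.87% of the time.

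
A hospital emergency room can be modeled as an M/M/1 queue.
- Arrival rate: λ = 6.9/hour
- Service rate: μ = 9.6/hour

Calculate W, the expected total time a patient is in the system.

First, compute utilization: ρ = λ/μ = 6.9/9.6 = 0.7188
For M/M/1: W = 1/(μ-λ)
W = 1/(9.6-6.9) = 1/2.70
W = 0.3704 hours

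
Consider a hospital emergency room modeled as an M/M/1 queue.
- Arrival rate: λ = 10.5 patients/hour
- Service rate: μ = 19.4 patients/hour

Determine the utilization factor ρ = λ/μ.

Server utilization: ρ = λ/μ
ρ = 10.5/19.4 = 0.5412
The server is busy 54.12% of the time.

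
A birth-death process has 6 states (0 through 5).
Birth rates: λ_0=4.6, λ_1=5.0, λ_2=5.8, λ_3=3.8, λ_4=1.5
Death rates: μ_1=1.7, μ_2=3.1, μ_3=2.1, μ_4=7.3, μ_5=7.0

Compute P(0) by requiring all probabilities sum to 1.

Ratios P(n)/P(0) = (λ₀···λₙ₋₁)/(μ₁···μₙ):
P(1)/P(0) = (4.6)/(1.7) = 2.705882
P(2)/P(0) = (4.6×5.0)/(1.7×3.1) = 4.364326
P(3)/P(0) = (4.6×5.0×5.8)/(1.7×3.1×2.1) = 12.05385
P(4)/P(0) = (4.6×5.0×5.8×3.8)/(1.7×3.1×2.1×7.3) = 6.274609
P(5)/P(0) = (4.6×5.0×5.8×3.8×1.5)/(1.7×3.1×2.1×7.3×7.0) = 1.344559

Normalization: ∑ P(n) = 1
P(0) × (1.000000 + 2.705882 + 4.364326 + 12.05385 + 6.274609 + 1.344559) = 1
P(0) × 27.7432 = 1
P(0) = 1/27.7432 = 0.03604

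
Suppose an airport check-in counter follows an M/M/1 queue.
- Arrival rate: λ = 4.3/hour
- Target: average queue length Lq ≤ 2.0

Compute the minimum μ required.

For M/M/1: Lq = λ²/(μ(μ-λ))
Need Lq ≤ 2.0, i.e. μ(μ-λ) ≥ λ²/2.0
μ² - 4.3μ - 18.49/2.0 ≥ 0  →  μ² - 4.3μ - 9.2450 ≥ 0
Quadratic formula (positive root): μ = [λ + √(λ² + 4×9.2450)]/2
Discriminant: 18.49 + 4×9.2450 = 55.4700, √55.4700 = 7.4478
μ ≥ (4.3 + 7.4478)/2 = 5.8739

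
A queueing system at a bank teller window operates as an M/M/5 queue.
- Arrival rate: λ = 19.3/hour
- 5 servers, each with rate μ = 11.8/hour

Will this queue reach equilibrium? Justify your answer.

Stability requires ρ = λ/(cμ) < 1
ρ = 19.3/(5 × 11.8) = 19.3/59.00 = 0.3271
Since 0.3271 < 1, the system is STABLE.
The servers are busy 32.71% of the time.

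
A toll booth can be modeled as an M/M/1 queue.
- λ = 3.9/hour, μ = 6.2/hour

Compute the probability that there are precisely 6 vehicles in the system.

ρ = λ/μ = 3.9/6.2 = 0.6290
P(n) = (1-ρ)ρⁿ
P(6) = (1-0.6290) × 0.6290^6
P(6) = 0.3710 × 0.06193
P(6) = 0.02298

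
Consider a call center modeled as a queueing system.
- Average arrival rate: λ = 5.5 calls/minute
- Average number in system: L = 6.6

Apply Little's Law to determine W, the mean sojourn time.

Little's Law: L = λW, so W = L/λ
W = 6.6/5.5 = 1.2000 minutes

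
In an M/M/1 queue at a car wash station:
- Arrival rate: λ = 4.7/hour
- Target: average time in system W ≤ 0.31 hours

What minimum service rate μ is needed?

For M/M/1: W = 1/(μ-λ)
Need W ≤ 0.31, so 1/(μ-λ) ≤ 0.31
μ - λ ≥ 1/0.31 = 3.2258
μ ≥ 4.7 + 3.2258 = 7.9258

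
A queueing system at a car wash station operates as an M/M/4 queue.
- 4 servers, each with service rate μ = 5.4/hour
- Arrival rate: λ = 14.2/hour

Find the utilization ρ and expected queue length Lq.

Traffic intensity: ρ = λ/(cμ) = 14.2/(4×5.4) = 0.6574
Since ρ = 0.6574 < 1, system is stable.
Offered load a = λ/μ = cρ = 14.2/5.4 = 2.6296
P₀ = [ Σₙ₌₀^3 aⁿ/n! + a^4/(4!(1-ρ)) ]⁻¹
Σ = a^0/0! + a^1/1! + a^2/2! + a^3/3! = 1.0000 + 2.6296 + 3.4575 + 3.0306 = 10.1177
a^4/(4!(1-ρ)) = 47.8166/(24 × 0.342593) = 5.8155
P₀ = 1/(10.1177 + 5.8155) = 0.06276
Lq = P₀·a^4·ρ / (4!(1-ρ)²) = 0.062762 × 47.8166 × 0.65741 / (24 × 0.11737) = 0.7004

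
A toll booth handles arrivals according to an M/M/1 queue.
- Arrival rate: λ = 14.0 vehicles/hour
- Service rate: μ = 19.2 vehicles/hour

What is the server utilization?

Server utilization: ρ = λ/μ
ρ = 14.0/19.2 = 0.7292
The server is busy 72.92% of the time.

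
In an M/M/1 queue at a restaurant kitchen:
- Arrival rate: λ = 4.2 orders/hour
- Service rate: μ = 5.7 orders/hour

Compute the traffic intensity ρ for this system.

Server utilization: ρ = λ/μ
ρ = 4.2/5.7 = 0.7368
The server is busy 73.68% of the time.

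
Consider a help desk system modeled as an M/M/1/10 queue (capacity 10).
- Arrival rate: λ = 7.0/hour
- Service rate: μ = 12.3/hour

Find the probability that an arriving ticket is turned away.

ρ = λ/μ = 7.0/12.3 = 0.5691
P₀ = (1-ρ)/(1-ρ^(K+1)) = (1-0.5691)/(1-0.5691^11) = 0.4309/0.9980 = 0.4318
P_K = P₀×ρ^K = 0.4318 × 0.5691^10 = 0.4318 × 0.003564 = 0.001539
Blocking probability = 0.15%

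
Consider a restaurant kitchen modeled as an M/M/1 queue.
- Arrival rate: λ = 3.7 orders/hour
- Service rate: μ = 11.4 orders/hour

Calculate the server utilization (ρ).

Server utilization: ρ = λ/μ
ρ = 3.7/11.4 = 0.3246
The server is busy 32.46% of the time.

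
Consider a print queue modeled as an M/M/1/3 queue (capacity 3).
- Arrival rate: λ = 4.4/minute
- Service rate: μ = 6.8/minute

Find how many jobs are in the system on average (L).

ρ = λ/μ = 4.4/6.8 = 0.64706
P₀ = (1-ρ)/(1-ρ^(K+1)) = (1-0.64706)/(1-0.64706^4) = 0.35294/0.82470 = 0.4280
P_K = P₀×ρ^K = 0.4280 × 0.64706^3 = 0.4280 × 0.2709 = 0.1159
L = ρ[1 - (K+1)ρ^K + Kρ^(K+1)] / [(1-ρ)(1-ρ^(K+1))]
L = 0.64706 × (1 - 4×0.27092 + 3×0.17530) / ((1 - 0.64706) × (1 - 0.17530)) = 0.9831 jobs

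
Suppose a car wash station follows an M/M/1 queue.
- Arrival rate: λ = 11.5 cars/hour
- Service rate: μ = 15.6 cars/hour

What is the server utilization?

Server utilization: ρ = λ/μ
ρ = 11.5/15.6 = 0.7372
The server is busy 73.72% of the time.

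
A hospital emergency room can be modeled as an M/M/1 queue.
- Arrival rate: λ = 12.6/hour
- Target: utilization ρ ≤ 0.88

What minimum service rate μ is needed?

ρ = λ/μ, so μ = λ/ρ
μ ≥ 12.6/0.88 = 14.3182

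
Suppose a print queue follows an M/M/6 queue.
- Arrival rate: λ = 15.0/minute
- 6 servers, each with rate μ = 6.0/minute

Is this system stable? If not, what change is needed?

Stability requires ρ = λ/(cμ) < 1
ρ = 15.0/(6 × 6.0) = 15.0/36.00 = 0.4167
Since 0.4167 < 1, the system is STABLE.
The servers are busy 41.67% of the time.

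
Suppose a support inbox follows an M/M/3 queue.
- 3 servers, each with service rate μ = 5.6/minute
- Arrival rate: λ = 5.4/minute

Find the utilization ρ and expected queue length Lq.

Traffic intensity: ρ = λ/(cμ) = 5.4/(3×5.6) = 0.3214
Since ρ = 0.3214 < 1, system is stable.
Offered load a = λ/μ = cρ = 5.4/5.6 = 0.9643
P₀ = [ Σₙ₌₀^2 aⁿ/n! + a^3/(3!(1-ρ)) ]⁻¹
Σ = a^0/0! + a^1/1! + a^2/2! = 1.0000 + 0.9643 + 0.4649 = 2.4292
a^3/(3!(1-ρ)) = 0.8966/(6 × 0.6786) = 0.2202
P₀ = 1/(2.4292 + 0.2202) = 0.3774
Lq = P₀·a^3·ρ / (3!(1-ρ)²) = 0.37744 × 0.89664 × 0.32143 / (6 × 0.46046) = 0.03937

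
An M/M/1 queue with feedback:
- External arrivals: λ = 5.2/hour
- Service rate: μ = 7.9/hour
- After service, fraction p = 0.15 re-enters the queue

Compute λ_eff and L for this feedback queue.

Effective arrival rate: λ_eff = λ/(1-p) = 5.2/(1-0.15) = 5.2/0.85 = 6.11765
ρ = λ_eff/μ = 6.11765/7.9 = 0.774386
L = ρ/(1-ρ) = 0.774386/(1-0.774386) = 3.4323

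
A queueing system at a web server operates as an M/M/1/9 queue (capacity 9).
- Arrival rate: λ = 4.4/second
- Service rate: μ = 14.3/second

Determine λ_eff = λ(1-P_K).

ρ = λ/μ = 4.4/14.3 = 0.30769
P₀ = (1-ρ)/(1-ρ^(K+1)) = (1-0.30769)/(1-0.30769^10) = 0.6923/1.0000 = 0.6923
P_K = P₀×ρ^K = 0.6923 × 0.30769^9 = 0.6923 × 0.00002472 = 0.00001711
λ_eff = λ(1-P_K) = 4.4 × (1 - 0.00001711) = 4.4 × 0.99998 = 4.3999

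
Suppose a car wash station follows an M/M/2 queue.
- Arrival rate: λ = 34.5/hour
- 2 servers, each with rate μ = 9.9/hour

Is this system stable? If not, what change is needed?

Stability requires ρ = λ/(cμ) < 1
ρ = 34.5/(2 × 9.9) = 34.5/19.80 = 1.7424
Since 1.7424 ≥ 1, the system is UNSTABLE.
Need c > λ/μ = 34.5/9.9 = 3.48.
Minimum servers needed: c = 4.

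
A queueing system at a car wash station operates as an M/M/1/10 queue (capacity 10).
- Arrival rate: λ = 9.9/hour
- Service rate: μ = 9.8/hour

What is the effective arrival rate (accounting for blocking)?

ρ = λ/μ = 9.9/9.8 = 1.0102
P₀ = (1-ρ)/(1-ρ^(K+1)) = (1-1.0102)/(1-1.0102^11) = -0.01020/-0.1181 = 0.08637
P_K = P₀×ρ^K = 0.08637 × 1.0102^10 = 0.08637 × 1.1068 = 0.09559
λ_eff = λ(1-P_K) = 9.9 × (1 - 0.095594) = 9.9 × 0.9044 = 8.9536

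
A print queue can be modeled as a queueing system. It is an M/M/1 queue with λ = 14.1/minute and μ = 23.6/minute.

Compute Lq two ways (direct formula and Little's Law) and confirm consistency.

Method 1 (direct): Lq = λ²/(μ(μ-λ)) = 198.81/(23.6 × 9.50) = 0.8868

Method 2 (Little's Law):
W = 1/(μ-λ) = 1/9.50 = 0.1052632
Wq = W - 1/μ = 0.1052632 - 0.04237288 = 0.0628903
Lq = λWq = 14.1 × 0.0628903 = 0.8868 ✔ (matches Method 1)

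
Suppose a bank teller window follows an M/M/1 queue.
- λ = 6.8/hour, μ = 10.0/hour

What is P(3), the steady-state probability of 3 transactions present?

ρ = λ/μ = 6.8/10.0 = 0.6800
P(n) = (1-ρ)ρⁿ
P(3) = (1-0.6800) × 0.6800^3
P(3) = 0.3200 × 0.3144
P(3) = 0.1006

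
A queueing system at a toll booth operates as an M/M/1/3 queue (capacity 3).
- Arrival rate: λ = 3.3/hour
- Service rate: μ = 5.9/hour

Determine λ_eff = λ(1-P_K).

ρ = λ/μ = 3.3/5.9 = 0.55932
P₀ = (1-ρ)/(1-ρ^(K+1)) = (1-0.55932)/(1-0.55932^4) = 0.4407/0.9021 = 0.4885
P_K = P₀×ρ^K = 0.488487 × 0.55932^3 = 0.488487 × 0.174977 = 0.08547
λ_eff = λ(1-P_K) = 3.3 × (1 - 0.08547) = 3.3 × 0.91453 = 3.0179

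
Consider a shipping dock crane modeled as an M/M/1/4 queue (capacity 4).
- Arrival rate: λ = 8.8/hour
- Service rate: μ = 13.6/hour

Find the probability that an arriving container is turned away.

ρ = λ/μ = 8.8/13.6 = 0.64706
P₀ = (1-ρ)/(1-ρ^(K+1)) = (1-0.64706)/(1-0.64706^5) = 0.35294/0.88657 = 0.3981
P_K = P₀×ρ^K = 0.3981 × 0.64706^4 = 0.3981 × 0.1753 = 0.06979
Blocking probability = 6.98%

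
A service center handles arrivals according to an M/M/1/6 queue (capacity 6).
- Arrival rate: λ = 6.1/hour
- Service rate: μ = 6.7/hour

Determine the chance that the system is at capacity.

ρ = λ/μ = 6.1/6.7 = 0.9104478
P₀ = (1-ρ)/(1-ρ^(K+1)) = (1-0.9104478)/(1-0.9104478^7) = 0.08955/0.4815 = 0.1860
P_K = P₀×ρ^K = 0.1860 × 0.9104478^6 = 0.1860 × 0.5695 = 0.1059
Blocking probability = 10.59%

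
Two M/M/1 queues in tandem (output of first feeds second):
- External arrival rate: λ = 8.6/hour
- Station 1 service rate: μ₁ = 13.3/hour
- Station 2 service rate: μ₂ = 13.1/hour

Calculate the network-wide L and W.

By Jackson's theorem, each station behaves as independent M/M/1.
Station 1: ρ₁ = 8.6/13.3 = 0.6466, L₁ = ρ₁/(1-ρ₁) = λ/(μ₁-λ) = 8.6/4.70 = 1.8298
Station 2: ρ₂ = 8.6/13.1 = 0.6565, L₂ = ρ₂/(1-ρ₂) = λ/(μ₂-λ) = 8.6/4.50 = 1.9111
Total: L = L₁ + L₂ = 1.8298 + 1.9111 = 3.7409
W = L/λ = 3.7409/8.6 = 0.4350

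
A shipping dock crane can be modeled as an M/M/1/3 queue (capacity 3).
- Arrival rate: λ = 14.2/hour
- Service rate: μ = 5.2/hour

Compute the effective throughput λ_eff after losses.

ρ = λ/μ = 14.2/5.2 = 2.7308
P₀ = (1-ρ)/(1-ρ^(K+1)) = (1-2.7308)/(1-2.7308^4) = -1.7308/-54.6109 = 0.03169
P_K = P₀×ρ^K = 0.031693 × 2.7308^3 = 0.031693 × 20.3643 = 0.6454
λ_eff = λ(1-P_K) = 14.2 × (1 - 0.64541) = 14.2 × 0.35459 = 5.0352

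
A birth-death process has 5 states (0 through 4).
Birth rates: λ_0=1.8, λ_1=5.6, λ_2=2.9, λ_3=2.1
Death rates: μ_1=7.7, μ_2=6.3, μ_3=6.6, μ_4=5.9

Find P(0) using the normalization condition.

Ratios P(n)/P(0) = (λ₀···λₙ₋₁)/(μ₁···μₙ):
P(1)/P(0) = (1.8)/(7.7) = 0.2338
P(2)/P(0) = (1.8×5.6)/(7.7×6.3) = 0.2078
P(3)/P(0) = (1.8×5.6×2.9)/(7.7×6.3×6.6) = 0.09130
P(4)/P(0) = (1.8×5.6×2.9×2.1)/(7.7×6.3×6.6×5.9) = 0.03250

Normalization: ∑ P(n) = 1
P(0) × (1.0000 + 0.2338 + 0.2078 + 0.09130 + 0.03250) = 1
P(0) × 1.5654 = 1
P(0) = 1/1.5654 = 0.6388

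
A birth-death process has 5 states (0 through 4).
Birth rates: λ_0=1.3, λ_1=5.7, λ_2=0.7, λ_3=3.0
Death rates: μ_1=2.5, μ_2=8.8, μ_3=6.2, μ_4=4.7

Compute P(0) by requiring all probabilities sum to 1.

Ratios P(n)/P(0) = (λ₀···λₙ₋₁)/(μ₁···μₙ):
P(1)/P(0) = (1.3)/(2.5) = 0.5200
P(2)/P(0) = (1.3×5.7)/(2.5×8.8) = 0.3368
P(3)/P(0) = (1.3×5.7×0.7)/(2.5×8.8×6.2) = 0.03803
P(4)/P(0) = (1.3×5.7×0.7×3.0)/(2.5×8.8×6.2×4.7) = 0.02427

Normalization: ∑ P(n) = 1
P(0) × (1.0000 + 0.5200 + 0.3368 + 0.03803 + 0.02427) = 1
P(0) × 1.9191 = 1
P(0) = 1/1.9191 = 0.5211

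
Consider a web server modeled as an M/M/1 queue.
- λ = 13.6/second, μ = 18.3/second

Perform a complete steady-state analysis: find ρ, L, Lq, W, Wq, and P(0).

Step 1: ρ = λ/μ = 13.6/18.3 = 0.7432
Step 2: L = λ/(μ-λ) = 13.6/4.70 = 2.8936
Step 3: Lq = λ²/(μ(μ-λ)) = 184.96/(18.3×4.70) = 2.1504
Step 4: W = 1/(μ-λ) = 1/4.70 = 0.212766
Step 5: Wq = λ/(μ(μ-λ)) = 13.6/(18.3×4.70) = 0.1581
Step 6: P(0) = 1-ρ = 0.2568
Verify: L = λW = 13.6×0.212766 = 2.8936 ✔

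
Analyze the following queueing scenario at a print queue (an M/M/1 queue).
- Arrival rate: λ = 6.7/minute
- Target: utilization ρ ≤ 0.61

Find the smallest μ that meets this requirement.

ρ = λ/μ, so μ = λ/ρ
μ ≥ 6.7/0.61 = 10.9836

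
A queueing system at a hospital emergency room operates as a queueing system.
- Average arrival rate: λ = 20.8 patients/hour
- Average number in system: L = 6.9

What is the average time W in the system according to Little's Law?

Little's Law: L = λW, so W = L/λ
W = 6.9/20.8 = 0.3317 hours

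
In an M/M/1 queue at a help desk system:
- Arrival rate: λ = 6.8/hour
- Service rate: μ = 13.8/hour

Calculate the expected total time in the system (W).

First, compute utilization: ρ = λ/μ = 6.8/13.8 = 0.4928
For M/M/1: W = 1/(μ-λ)
W = 1/(13.8-6.8) = 1/7.00
W = 0.1429 hours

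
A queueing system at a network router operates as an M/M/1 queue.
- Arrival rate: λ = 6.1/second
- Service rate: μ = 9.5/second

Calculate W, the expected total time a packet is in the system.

First, compute utilization: ρ = λ/μ = 6.1/9.5 = 0.6421
For M/M/1: W = 1/(μ-λ)
W = 1/(9.5-6.1) = 1/3.40
W = 0.2941 seconds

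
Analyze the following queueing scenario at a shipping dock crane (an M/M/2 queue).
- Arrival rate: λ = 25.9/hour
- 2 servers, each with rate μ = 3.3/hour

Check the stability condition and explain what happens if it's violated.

Stability requires ρ = λ/(cμ) < 1
ρ = 25.9/(2 × 3.3) = 25.9/6.60 = 3.9242
Since 3.9242 ≥ 1, the system is UNSTABLE.
Need c > λ/μ = 25.9/3.3 = 7.85.
Minimum servers needed: c = 8.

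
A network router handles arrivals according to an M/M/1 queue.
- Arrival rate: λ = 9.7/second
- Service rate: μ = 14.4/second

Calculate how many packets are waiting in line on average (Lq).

ρ = λ/μ = 9.7/14.4 = 0.6736
For M/M/1: Lq = λ²/(μ(μ-λ))
Lq = 94.09/(14.4 × 4.70)
Lq = 1.3902 packets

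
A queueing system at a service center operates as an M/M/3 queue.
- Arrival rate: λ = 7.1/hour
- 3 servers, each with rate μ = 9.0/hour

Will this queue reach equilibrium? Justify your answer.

Stability requires ρ = λ/(cμ) < 1
ρ = 7.1/(3 × 9.0) = 7.1/27.00 = 0.2630
Since 0.2630 < 1, the system is STABLE.
The servers are busy 26.30% of the time.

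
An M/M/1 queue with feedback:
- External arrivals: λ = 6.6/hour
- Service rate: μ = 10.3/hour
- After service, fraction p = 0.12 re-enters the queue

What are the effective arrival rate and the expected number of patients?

Effective arrival rate: λ_eff = λ/(1-p) = 6.6/(1-0.12) = 6.6/0.88 = 7.5000
ρ = λ_eff/μ = 7.5000/10.3 = 0.72816
L = ρ/(1-ρ) = 0.72816/(1-0.72816) = 2.6786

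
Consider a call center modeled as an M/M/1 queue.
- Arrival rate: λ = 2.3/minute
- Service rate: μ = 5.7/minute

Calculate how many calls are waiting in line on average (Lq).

ρ = λ/μ = 2.3/5.7 = 0.4035
For M/M/1: Lq = λ²/(μ(μ-λ))
Lq = 5.29/(5.7 × 3.40)
Lq = 0.2730 calls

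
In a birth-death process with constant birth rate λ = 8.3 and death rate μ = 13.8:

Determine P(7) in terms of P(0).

For constant rates: P(n)/P(0) = (λ/μ)^n
P(7)/P(0) = (8.3/13.8)^7 = 0.60145^7 = 0.02847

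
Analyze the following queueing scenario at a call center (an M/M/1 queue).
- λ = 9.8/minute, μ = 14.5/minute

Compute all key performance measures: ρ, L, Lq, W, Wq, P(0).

Step 1: ρ = λ/μ = 9.8/14.5 = 0.6759
Step 2: L = λ/(μ-λ) = 9.8/4.70 = 2.0851
Step 3: Lq = λ²/(μ(μ-λ)) = 96.04/(14.5×4.70) = 1.4092
Step 4: W = 1/(μ-λ) = 1/4.70 = 0.21277
Step 5: Wq = λ/(μ(μ-λ)) = 9.8/(14.5×4.70) = 0.1438
Step 6: P(0) = 1-ρ = 0.3241
Verify: L = λW = 9.8×0.21277 = 2.0851 ✔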